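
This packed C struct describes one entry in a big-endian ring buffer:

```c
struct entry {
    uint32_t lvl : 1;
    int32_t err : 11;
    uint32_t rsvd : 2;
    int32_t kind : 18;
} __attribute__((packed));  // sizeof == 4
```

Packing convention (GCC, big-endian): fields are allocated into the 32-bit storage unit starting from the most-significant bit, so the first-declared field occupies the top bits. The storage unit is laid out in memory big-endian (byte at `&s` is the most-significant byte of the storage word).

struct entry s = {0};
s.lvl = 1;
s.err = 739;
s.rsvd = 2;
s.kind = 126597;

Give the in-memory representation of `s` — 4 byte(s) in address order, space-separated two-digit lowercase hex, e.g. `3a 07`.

ae 39 ee 85

lvl:1 = 1 → 0x1 << 31 → word 0x80000000
err:11 = 739 → 0x2e3 << 20 → word 0xae300000
rsvd:2 = 2 → 0x2 << 18 → word 0xae380000
kind:18 = 126597 → 0x1ee85 << 0 → word 0xae39ee85
word = 0xae39ee85 → big-endian bytes:
  [0]=0xae  [1]=0x39  [2]=0xee  [3]=0x85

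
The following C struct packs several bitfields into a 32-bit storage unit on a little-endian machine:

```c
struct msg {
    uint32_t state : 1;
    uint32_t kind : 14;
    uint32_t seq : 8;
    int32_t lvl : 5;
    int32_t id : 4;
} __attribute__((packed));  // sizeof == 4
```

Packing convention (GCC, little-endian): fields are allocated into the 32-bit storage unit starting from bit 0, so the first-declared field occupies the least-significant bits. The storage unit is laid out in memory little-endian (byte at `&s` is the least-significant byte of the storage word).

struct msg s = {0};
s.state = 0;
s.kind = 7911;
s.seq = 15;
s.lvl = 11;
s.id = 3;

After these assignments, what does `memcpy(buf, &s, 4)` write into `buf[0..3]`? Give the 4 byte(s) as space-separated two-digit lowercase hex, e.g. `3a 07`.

ce bd 87 35

state:1 = 0 → 0x0 << 0 → word 0x00000000
kind:14 = 7911 → 0x1ee7 << 1 → word 0x00003dce
seq:8 = 15 → 0xf << 15 → word 0x0007bdce
lvl:5 = 11 → 0xb << 23 → word 0x0587bdce
id:4 = 3 → 0x3 << 28 → word 0x3587bdce
word = 0x3587bdce → little-endian bytes:
  [0]=0xce  [1]=0xbd  [2]=0x87  [3]=0x35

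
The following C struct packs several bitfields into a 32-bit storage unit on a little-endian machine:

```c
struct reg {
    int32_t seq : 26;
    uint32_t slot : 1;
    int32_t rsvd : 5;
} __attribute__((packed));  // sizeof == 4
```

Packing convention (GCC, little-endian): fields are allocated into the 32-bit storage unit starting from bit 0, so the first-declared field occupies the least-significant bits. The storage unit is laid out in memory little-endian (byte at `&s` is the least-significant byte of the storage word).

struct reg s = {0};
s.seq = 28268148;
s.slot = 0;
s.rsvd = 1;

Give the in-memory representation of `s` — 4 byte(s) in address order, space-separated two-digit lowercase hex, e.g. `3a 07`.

seq (26b) val=28268148 bits=0x1af5674 at bit 0: 0x01af5674
slot (1b) val=0 bits=0x0 at bit 26: 0x01af5674
rsvd (5b) val=1 bits=0x1 at bit 27: 0x09af5674
word = 0x09af5674 → little-endian bytes:
  [0]=0x74  [1]=0x56  [2]=0xaf  [3]=0x09

74 56 af 09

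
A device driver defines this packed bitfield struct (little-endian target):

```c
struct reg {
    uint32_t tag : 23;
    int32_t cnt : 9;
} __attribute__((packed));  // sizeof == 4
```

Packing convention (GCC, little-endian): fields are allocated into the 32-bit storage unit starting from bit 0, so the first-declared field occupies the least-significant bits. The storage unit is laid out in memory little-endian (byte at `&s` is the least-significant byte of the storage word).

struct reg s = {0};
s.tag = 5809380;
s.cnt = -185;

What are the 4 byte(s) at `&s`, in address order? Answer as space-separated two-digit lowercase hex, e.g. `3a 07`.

tag (23b) val=5809380 bits=0x58a4e4 at bit 0: 0x0058a4e4
cnt (9b) val=-185 bits=0x147 at bit 23: 0xa3d8a4e4
word = 0xa3d8a4e4 → little-endian bytes:
  [0]=0xe4  [1]=0xa4  [2]=0xd8  [3]=0xa3

e4 a4 d8 a3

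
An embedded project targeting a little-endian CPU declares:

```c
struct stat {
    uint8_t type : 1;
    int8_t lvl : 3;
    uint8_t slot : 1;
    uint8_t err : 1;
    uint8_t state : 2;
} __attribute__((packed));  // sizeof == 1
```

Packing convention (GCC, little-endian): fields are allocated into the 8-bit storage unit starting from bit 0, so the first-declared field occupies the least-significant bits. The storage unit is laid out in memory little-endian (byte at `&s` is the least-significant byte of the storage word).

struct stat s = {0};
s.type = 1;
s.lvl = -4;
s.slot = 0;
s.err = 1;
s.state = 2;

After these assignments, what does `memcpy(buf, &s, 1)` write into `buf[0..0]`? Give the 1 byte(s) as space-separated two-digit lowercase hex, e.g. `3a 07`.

a9

[0+:1] type=1 & 0x1 = 0x1; word=0x01
[1+:3] lvl=-4 & 0x7 = 0x4; word=0x09
[4+:1] slot=0 & 0x1 = 0x0; word=0x09
[5+:1] err=1 & 0x1 = 0x1; word=0x29
[6+:2] state=2 & 0x3 = 0x2; word=0xa9
word = 0xa9 → little-endian bytes:
  [0]=0xa9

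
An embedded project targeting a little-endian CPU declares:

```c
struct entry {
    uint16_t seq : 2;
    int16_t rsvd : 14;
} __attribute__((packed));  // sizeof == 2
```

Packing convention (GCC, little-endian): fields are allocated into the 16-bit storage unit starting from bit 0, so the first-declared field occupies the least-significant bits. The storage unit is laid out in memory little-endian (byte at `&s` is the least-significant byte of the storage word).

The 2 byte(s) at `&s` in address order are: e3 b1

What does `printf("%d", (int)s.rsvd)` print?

[0]=0xe3 [1]=0xb1 (little-endian) → word 0xb1e3
seq [0+:2] = (word>>0) & 0x3 = 3
rsvd [2+:14] = (word>>2) & 0x3fff = 11384  ←
rsvd signed 14b, MSB=1: 11384 - 16384 = -5000

-5000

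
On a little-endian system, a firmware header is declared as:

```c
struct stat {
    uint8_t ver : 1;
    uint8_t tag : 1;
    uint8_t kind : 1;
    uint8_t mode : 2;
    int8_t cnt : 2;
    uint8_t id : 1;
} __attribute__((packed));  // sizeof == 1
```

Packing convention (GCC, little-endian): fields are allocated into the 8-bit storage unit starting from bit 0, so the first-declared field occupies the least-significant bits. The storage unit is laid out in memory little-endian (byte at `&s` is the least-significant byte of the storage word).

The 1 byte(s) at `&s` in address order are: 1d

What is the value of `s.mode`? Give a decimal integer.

3

[0]=0x1d (little-endian) → word 0x1d
ver [0+:1] = (word>>0) & 0x1 = 1
tag [1+:1] = (word>>1) & 0x1 = 0
kind [2+:1] = (word>>2) & 0x1 = 1
mode [3+:2] = (word>>3) & 0x3 = 3  ←
cnt [5+:2] = (word>>5) & 0x3 = 0
id [7+:1] = (word>>7) & 0x1 = 0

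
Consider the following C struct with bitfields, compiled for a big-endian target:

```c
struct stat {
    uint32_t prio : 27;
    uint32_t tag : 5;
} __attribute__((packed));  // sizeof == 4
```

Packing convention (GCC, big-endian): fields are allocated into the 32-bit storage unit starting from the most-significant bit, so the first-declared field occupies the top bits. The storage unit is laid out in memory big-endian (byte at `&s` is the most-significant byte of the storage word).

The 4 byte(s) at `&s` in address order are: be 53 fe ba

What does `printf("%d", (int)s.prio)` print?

[0]=0xbe [1]=0x53 [2]=0xfe [3]=0xba (big-endian) → word 0xbe53feba
prio [5+:27] = (word>>5) & 0x7ffffff = 99786741  ←
tag [0+:5] = (word>>0) & 0x1f = 26

99786741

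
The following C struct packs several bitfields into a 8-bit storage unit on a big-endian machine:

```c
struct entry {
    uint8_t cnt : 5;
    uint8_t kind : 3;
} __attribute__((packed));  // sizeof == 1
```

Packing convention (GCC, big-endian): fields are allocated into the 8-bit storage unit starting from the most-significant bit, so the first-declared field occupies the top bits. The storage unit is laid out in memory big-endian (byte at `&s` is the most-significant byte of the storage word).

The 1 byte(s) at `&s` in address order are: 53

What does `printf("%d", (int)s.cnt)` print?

[0]=0x53 (big-endian) → word 0x53
cnt [3+:5] = (word>>3) & 0x1f = 10  ←
kind [0+:3] = (word>>0) & 0x7 = 3

10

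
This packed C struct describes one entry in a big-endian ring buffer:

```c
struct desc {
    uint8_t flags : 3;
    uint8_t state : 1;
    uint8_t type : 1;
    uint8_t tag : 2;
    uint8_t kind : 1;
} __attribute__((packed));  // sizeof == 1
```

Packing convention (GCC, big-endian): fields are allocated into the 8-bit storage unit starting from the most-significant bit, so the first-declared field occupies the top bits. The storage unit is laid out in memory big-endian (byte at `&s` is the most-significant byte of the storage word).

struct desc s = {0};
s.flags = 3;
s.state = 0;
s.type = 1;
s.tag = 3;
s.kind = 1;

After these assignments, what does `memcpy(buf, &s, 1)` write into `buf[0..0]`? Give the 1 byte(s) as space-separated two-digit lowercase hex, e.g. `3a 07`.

flags:3 = 3 → 0x3 << 5 → word 0x60
state:1 = 0 → 0x0 << 4 → word 0x60
type:1 = 1 → 0x1 << 3 → word 0x68
tag:2 = 3 → 0x3 << 1 → word 0x6e
kind:1 = 1 → 0x1 << 0 → word 0x6f
word = 0x6f → big-endian bytes:
  [0]=0x6f

6f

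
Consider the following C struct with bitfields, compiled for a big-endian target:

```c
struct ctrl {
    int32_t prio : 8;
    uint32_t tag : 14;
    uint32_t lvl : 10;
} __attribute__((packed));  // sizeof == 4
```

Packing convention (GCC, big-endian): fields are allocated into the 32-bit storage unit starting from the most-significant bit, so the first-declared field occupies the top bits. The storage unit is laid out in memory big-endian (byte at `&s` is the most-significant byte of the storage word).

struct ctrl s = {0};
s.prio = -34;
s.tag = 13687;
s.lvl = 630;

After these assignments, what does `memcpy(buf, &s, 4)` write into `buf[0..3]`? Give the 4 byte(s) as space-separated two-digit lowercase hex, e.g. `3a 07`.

[24+:8] prio=-34 & 0xff = 0xde; word=0xde000000
[10+:14] tag=13687 & 0x3fff = 0x3577; word=0xded5dc00
[0+:10] lvl=630 & 0x3ff = 0x276; word=0xded5de76
word = 0xded5de76 → big-endian bytes:
  [0]=0xde  [1]=0xd5  [2]=0xde  [3]=0x76

de d5 de 76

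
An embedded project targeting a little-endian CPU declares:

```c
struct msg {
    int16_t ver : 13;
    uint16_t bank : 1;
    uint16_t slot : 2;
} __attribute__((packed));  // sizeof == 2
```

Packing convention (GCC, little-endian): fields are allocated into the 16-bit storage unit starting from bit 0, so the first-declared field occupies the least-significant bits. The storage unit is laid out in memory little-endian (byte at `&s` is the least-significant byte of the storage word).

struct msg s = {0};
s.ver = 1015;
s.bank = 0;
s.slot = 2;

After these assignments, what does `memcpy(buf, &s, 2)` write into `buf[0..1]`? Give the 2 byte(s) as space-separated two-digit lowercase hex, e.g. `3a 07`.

[0+:13] ver=1015 & 0x1fff = 0x3f7; word=0x03f7
[13+:1] bank=0 & 0x1 = 0x0; word=0x03f7
[14+:2] slot=2 & 0x3 = 0x2; word=0x83f7
word = 0x83f7 → little-endian bytes:
  [0]=0xf7  [1]=0x83

f7 83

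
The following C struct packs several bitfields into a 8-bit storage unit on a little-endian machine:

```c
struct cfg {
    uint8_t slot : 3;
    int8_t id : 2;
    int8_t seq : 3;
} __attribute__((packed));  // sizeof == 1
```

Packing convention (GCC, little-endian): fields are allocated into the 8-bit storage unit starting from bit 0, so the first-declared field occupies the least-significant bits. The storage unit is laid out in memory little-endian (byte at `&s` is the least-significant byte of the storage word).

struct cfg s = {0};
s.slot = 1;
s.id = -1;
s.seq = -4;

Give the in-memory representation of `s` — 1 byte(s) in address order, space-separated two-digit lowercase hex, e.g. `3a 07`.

[0+:3] slot=1 & 0x7 = 0x1; word=0x01
[3+:2] id=-1 & 0x3 = 0x3; word=0x19
[5+:3] seq=-4 & 0x7 = 0x4; word=0x99
word = 0x99 → little-endian bytes:
  [0]=0x99

99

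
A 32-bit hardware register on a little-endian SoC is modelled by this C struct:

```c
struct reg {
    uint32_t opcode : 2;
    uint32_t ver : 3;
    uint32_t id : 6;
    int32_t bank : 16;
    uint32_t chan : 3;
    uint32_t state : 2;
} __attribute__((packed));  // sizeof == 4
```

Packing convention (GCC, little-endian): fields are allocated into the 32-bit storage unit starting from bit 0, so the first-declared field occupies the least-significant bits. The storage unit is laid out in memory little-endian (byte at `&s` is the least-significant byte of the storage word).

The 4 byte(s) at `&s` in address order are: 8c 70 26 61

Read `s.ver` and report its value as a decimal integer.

3

[0]=0x8c [1]=0x70 [2]=0x26 [3]=0x61 (little-endian) → word 0x6126708c
opcode:2 @ bit 0 → (0x6126708c>>0)&0x3 = 0x0
ver:3 @ bit 2 → (0x6126708c>>2)&0x7 = 0x3  ←
id:6 @ bit 5 → (0x6126708c>>5)&0x3f = 0x4
bank:16 @ bit 11 → (0x6126708c>>11)&0xffff = 0x24ce
chan:3 @ bit 27 → (0x6126708c>>27)&0x7 = 0x4
state:2 @ bit 30 → (0x6126708c>>30)&0x3 = 0x1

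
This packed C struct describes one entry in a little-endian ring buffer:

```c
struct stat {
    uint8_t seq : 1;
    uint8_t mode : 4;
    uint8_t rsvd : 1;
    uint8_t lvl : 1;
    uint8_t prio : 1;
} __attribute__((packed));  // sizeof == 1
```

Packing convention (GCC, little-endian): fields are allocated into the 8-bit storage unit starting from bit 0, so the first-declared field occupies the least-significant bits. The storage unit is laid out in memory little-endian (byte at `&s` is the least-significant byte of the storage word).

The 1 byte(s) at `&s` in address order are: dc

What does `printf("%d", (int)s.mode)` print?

14

[0]=0xdc (little-endian) → word 0xdc
seq:1 @ bit 0 → (0xdc>>0)&0x1 = 0x0
mode:4 @ bit 1 → (0xdc>>1)&0xf = 0xe  ←
rsvd:1 @ bit 5 → (0xdc>>5)&0x1 = 0x0
lvl:1 @ bit 6 → (0xdc>>6)&0x1 = 0x1
prio:1 @ bit 7 → (0xdc>>7)&0x1 = 0x1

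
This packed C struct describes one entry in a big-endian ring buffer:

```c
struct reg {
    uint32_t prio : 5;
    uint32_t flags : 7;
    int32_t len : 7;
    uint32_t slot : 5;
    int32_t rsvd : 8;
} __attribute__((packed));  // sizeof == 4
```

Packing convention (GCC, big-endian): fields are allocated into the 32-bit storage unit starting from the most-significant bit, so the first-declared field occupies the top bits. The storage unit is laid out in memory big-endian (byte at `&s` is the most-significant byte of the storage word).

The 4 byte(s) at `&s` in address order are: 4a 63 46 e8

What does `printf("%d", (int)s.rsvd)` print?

-24

[0]=0x4a [1]=0x63 [2]=0x46 [3]=0xe8 (big-endian) → word 0x4a6346e8
prio:5 @ bit 27 → (0x4a6346e8>>27)&0x1f = 0x9
flags:7 @ bit 20 → (0x4a6346e8>>20)&0x7f = 0x26
len:7 @ bit 13 → (0x4a6346e8>>13)&0x7f = 0x1a
slot:5 @ bit 8 → (0x4a6346e8>>8)&0x1f = 0x6
rsvd:8 @ bit 0 → (0x4a6346e8>>0)&0xff = 0xe8  ←
rsvd signed 8b, MSB=1: 232 - 256 = -24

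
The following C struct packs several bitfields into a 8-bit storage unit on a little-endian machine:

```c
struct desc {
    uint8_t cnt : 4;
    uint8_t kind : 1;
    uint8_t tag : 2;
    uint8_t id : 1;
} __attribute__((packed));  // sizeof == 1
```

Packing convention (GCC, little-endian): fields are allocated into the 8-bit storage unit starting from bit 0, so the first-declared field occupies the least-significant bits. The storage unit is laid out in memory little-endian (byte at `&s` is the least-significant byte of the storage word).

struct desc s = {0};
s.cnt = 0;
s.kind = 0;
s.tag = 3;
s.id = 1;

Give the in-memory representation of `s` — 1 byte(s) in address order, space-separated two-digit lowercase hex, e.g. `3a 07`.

cnt (4b) val=0 bits=0x0 at bit 0: 0x00
kind (1b) val=0 bits=0x0 at bit 4: 0x00
tag (2b) val=3 bits=0x3 at bit 5: 0x60
id (1b) val=1 bits=0x1 at bit 7: 0xe0
word = 0xe0 → little-endian bytes:
  [0]=0xe0

e0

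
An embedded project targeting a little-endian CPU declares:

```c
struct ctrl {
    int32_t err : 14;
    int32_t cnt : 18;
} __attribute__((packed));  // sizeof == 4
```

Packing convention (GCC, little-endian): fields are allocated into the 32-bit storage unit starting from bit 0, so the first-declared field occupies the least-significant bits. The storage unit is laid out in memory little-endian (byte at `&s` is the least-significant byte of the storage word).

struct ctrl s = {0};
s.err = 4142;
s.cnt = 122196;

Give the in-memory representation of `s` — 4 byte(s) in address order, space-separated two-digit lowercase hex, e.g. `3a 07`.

err:14 = 4142 → 0x102e << 0 → word 0x0000102e
cnt:18 = 122196 → 0x1dd54 << 14 → word 0x7755102e
word = 0x7755102e → little-endian bytes:
  [0]=0x2e  [1]=0x10  [2]=0x55  [3]=0x77

2e 10 55 77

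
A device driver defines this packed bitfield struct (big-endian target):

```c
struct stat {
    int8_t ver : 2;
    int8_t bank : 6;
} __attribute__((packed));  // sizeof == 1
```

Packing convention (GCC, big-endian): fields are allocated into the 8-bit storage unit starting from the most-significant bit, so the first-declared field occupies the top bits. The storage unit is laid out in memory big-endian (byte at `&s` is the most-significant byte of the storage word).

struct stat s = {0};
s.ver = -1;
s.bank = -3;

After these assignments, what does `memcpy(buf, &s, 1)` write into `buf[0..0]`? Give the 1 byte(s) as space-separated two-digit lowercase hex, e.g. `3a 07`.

ver:2 = -1 → 0x3 << 6 → word 0xc0
bank:6 = -3 → 0x3d << 0 → word 0xfd
word = 0xfd → big-endian bytes:
  [0]=0xfd

fd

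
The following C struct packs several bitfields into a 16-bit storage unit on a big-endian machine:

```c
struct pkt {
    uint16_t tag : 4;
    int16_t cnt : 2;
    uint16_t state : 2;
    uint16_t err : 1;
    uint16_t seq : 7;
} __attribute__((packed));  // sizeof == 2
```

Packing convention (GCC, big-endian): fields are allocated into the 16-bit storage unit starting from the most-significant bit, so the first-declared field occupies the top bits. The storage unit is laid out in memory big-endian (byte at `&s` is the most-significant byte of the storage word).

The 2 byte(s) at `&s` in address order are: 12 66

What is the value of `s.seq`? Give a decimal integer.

[0]=0x12 [1]=0x66 (big-endian) → word 0x1266
tag:4 @ bit 12 → (0x1266>>12)&0xf = 0x1
cnt:2 @ bit 10 → (0x1266>>10)&0x3 = 0x0
state:2 @ bit 8 → (0x1266>>8)&0x3 = 0x2
err:1 @ bit 7 → (0x1266>>7)&0x1 = 0x0
seq:7 @ bit 0 → (0x1266>>0)&0x7f = 0x66  ←

102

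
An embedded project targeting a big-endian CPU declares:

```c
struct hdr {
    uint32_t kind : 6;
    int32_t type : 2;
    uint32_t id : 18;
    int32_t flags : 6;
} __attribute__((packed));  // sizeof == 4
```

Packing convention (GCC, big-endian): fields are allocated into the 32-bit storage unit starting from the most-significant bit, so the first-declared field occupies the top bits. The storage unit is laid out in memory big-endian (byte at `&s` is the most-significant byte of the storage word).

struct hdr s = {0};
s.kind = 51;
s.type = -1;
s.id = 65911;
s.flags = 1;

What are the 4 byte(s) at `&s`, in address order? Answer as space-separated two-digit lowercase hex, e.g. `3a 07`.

kind:6 = 51 → 0x33 << 26 → word 0xcc000000
type:2 = -1 → 0x3 << 24 → word 0xcf000000
id:18 = 65911 → 0x10177 << 6 → word 0xcf405dc0
flags:6 = 1 → 0x1 << 0 → word 0xcf405dc1
word = 0xcf405dc1 → big-endian bytes:
  [0]=0xcf  [1]=0x40  [2]=0x5d  [3]=0xc1

cf 40 5d c1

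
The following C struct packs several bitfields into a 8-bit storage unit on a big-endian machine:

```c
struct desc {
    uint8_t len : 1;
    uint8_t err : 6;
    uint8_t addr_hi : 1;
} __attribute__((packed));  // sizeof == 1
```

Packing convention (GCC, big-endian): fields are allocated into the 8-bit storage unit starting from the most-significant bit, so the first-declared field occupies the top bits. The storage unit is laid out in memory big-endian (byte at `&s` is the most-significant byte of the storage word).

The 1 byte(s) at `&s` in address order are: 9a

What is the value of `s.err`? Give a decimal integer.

[0]=0x9a (big-endian) → word 0x9a
len [7+:1] = (word>>7) & 0x1 = 1
err [1+:6] = (word>>1) & 0x3f = 13  ←
addr_hi [0+:1] = (word>>0) & 0x1 = 0

13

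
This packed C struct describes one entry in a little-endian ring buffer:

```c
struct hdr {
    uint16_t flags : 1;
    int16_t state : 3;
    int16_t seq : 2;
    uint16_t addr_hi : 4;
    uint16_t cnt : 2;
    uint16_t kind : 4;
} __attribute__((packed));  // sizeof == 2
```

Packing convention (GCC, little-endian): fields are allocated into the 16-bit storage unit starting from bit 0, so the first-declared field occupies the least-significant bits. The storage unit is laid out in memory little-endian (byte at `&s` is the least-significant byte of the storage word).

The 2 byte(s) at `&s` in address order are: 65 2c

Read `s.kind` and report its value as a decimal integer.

2

[0]=0x65 [1]=0x2c (little-endian) → word 0x2c65
flags [0+:1] = (word>>0) & 0x1 = 1
state [1+:3] = (word>>1) & 0x7 = 2
seq [4+:2] = (word>>4) & 0x3 = 2
addr_hi [6+:4] = (word>>6) & 0xf = 1
cnt [10+:2] = (word>>10) & 0x3 = 3
kind [12+:4] = (word>>12) & 0xf = 2  ←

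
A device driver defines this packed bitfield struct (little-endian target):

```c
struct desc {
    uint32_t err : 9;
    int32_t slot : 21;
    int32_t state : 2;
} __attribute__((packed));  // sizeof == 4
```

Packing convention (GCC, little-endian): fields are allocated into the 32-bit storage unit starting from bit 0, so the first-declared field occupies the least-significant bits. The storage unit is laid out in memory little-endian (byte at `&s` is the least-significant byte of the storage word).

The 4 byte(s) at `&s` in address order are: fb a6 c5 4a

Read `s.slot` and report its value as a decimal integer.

352979

[0]=0xfb [1]=0xa6 [2]=0xc5 [3]=0x4a (little-endian) → word 0x4ac5a6fb
err:9 @ bit 0 → (0x4ac5a6fb>>0)&0x1ff = 0xfb
slot:21 @ bit 9 → (0x4ac5a6fb>>9)&0x1fffff = 0x562d3  ←
state:2 @ bit 30 → (0x4ac5a6fb>>30)&0x3 = 0x1
slot signed 21b, MSB=0: value = 352979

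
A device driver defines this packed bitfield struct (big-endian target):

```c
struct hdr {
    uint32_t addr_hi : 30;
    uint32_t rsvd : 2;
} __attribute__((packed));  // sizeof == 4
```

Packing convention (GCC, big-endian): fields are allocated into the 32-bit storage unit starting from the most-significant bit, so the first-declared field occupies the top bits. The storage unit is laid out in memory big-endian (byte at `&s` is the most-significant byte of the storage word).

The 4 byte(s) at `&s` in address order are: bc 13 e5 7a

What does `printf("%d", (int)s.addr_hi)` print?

[0]=0xbc [1]=0x13 [2]=0xe5 [3]=0x7a (big-endian) → word 0xbc13e57a
addr_hi:30 @ bit 2 → (0xbc13e57a>>2)&0x3fffffff = 0x2f04f95e  ←
rsvd:2 @ bit 0 → (0xbc13e57a>>0)&0x3 = 0x2

788855134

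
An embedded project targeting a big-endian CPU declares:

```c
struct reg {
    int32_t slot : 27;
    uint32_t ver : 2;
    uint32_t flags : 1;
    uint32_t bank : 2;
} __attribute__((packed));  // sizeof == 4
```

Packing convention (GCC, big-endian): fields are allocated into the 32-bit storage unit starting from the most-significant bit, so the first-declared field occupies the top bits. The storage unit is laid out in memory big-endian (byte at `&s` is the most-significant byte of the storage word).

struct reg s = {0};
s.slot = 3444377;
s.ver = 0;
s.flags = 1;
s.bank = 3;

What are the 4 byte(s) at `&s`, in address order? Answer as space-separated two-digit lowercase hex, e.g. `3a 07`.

slot (27b) val=3444377 bits=0x348e99 at bit 5: 0x0691d320
ver (2b) val=0 bits=0x0 at bit 3: 0x0691d320
flags (1b) val=1 bits=0x1 at bit 2: 0x0691d324
bank (2b) val=3 bits=0x3 at bit 0: 0x0691d327
word = 0x0691d327 → big-endian bytes:
  [0]=0x06  [1]=0x91  [2]=0xd3  [3]=0x27

06 91 d3 27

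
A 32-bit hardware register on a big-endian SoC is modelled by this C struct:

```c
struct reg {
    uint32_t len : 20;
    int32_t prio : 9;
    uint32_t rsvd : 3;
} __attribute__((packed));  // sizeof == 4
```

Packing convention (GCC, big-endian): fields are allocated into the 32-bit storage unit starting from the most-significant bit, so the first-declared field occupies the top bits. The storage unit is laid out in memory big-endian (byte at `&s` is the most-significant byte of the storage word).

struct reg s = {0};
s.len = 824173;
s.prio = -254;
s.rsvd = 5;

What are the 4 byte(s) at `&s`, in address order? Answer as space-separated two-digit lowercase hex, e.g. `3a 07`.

c9 36 d8 15

len (20b) val=824173 bits=0xc936d at bit 12: 0xc936d000
prio (9b) val=-254 bits=0x102 at bit 3: 0xc936d810
rsvd (3b) val=5 bits=0x5 at bit 0: 0xc936d815
word = 0xc936d815 → big-endian bytes:
  [0]=0xc9  [1]=0x36  [2]=0xd8  [3]=0x15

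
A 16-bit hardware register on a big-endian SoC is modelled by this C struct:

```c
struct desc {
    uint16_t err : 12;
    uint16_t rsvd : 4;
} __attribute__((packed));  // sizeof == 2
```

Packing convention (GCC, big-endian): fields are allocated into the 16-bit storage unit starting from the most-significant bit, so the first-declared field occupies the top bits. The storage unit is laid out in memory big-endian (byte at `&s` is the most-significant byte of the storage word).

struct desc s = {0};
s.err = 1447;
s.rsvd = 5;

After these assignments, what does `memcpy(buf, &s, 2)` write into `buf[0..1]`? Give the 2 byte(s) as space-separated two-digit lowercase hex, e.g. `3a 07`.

5a 75

[4+:12] err=1447 & 0xfff = 0x5a7; word=0x5a70
[0+:4] rsvd=5 & 0xf = 0x5; word=0x5a75
word = 0x5a75 → big-endian bytes:
  [0]=0x5a  [1]=0x75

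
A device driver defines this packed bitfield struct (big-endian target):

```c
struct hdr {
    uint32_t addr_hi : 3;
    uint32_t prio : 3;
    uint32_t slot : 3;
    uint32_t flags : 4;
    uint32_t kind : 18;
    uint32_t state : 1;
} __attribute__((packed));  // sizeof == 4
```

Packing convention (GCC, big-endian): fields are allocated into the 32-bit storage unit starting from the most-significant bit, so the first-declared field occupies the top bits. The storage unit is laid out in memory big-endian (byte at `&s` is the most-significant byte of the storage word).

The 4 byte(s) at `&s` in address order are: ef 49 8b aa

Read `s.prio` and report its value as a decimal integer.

[0]=0xef [1]=0x49 [2]=0x8b [3]=0xaa (big-endian) → word 0xef498baa
addr_hi:3 @ bit 29 → (0xef498baa>>29)&0x7 = 0x7
prio:3 @ bit 26 → (0xef498baa>>26)&0x7 = 0x3  ←
slot:3 @ bit 23 → (0xef498baa>>23)&0x7 = 0x6
flags:4 @ bit 19 → (0xef498baa>>19)&0xf = 0x9
kind:18 @ bit 1 → (0xef498baa>>1)&0x3ffff = 0xc5d5
state:1 @ bit 0 → (0xef498baa>>0)&0x1 = 0x0

3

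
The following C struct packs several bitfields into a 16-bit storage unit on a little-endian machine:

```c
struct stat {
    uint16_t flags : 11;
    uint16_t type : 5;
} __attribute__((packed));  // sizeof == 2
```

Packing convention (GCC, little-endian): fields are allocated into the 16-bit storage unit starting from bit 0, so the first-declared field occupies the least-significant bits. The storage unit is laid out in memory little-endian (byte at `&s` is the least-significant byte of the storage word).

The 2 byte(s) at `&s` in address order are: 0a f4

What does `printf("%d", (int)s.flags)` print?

[0]=0x0a [1]=0xf4 (little-endian) → word 0xf40a
flags:11 @ bit 0 → (0xf40a>>0)&0x7ff = 0x40a  ←
type:5 @ bit 11 → (0xf40a>>11)&0x1f = 0x1e

1034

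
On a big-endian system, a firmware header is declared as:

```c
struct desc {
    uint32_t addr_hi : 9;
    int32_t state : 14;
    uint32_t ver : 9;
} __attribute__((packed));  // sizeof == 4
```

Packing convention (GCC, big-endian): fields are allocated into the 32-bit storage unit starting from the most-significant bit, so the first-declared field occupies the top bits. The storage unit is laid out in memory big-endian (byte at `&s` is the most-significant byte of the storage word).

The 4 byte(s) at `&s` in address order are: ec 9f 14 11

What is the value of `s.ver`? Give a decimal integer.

[0]=0xec [1]=0x9f [2]=0x14 [3]=0x11 (big-endian) → word 0xec9f1411
addr_hi:9 @ bit 23 → (0xec9f1411>>23)&0x1ff = 0x1d9
state:14 @ bit 9 → (0xec9f1411>>9)&0x3fff = 0xf8a
ver:9 @ bit 0 → (0xec9f1411>>0)&0x1ff = 0x11  ←

17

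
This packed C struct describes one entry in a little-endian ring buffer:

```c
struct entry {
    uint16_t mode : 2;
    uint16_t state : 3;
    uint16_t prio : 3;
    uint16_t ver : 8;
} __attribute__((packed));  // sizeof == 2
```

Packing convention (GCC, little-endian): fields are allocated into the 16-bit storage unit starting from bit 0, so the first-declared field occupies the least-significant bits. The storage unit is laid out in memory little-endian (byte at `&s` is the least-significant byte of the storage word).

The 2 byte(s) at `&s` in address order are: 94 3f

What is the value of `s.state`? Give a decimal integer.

[0]=0x94 [1]=0x3f (little-endian) → word 0x3f94
mode:2 @ bit 0 → (0x3f94>>0)&0x3 = 0x0
state:3 @ bit 2 → (0x3f94>>2)&0x7 = 0x5  ←
prio:3 @ bit 5 → (0x3f94>>5)&0x7 = 0x4
ver:8 @ bit 8 → (0x3f94>>8)&0xff = 0x3f

5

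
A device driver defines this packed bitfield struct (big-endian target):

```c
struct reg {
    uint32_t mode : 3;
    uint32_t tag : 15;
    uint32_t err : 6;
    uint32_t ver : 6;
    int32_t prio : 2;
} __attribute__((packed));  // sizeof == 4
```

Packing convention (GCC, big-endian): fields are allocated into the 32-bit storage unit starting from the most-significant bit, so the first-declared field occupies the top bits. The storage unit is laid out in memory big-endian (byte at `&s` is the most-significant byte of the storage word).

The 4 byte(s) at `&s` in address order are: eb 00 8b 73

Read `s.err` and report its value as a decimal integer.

[0]=0xeb [1]=0x00 [2]=0x8b [3]=0x73 (big-endian) → word 0xeb008b73
mode:3 @ bit 29 → (0xeb008b73>>29)&0x7 = 0x7
tag:15 @ bit 14 → (0xeb008b73>>14)&0x7fff = 0x2c02
err:6 @ bit 8 → (0xeb008b73>>8)&0x3f = 0xb  ←
ver:6 @ bit 2 → (0xeb008b73>>2)&0x3f = 0x1c
prio:2 @ bit 0 → (0xeb008b73>>0)&0x3 = 0x3

11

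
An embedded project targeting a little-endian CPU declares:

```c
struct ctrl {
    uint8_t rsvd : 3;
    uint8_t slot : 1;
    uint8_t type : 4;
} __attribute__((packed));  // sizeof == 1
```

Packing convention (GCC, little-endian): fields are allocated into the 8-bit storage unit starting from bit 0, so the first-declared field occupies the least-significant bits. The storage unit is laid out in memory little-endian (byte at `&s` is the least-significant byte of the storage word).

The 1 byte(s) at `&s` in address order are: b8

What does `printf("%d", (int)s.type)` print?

11

[0]=0xb8 (little-endian) → word 0xb8
rsvd:3 @ bit 0 → (0xb8>>0)&0x7 = 0x0
slot:1 @ bit 3 → (0xb8>>3)&0x1 = 0x1
type:4 @ bit 4 → (0xb8>>4)&0xf = 0xb  ←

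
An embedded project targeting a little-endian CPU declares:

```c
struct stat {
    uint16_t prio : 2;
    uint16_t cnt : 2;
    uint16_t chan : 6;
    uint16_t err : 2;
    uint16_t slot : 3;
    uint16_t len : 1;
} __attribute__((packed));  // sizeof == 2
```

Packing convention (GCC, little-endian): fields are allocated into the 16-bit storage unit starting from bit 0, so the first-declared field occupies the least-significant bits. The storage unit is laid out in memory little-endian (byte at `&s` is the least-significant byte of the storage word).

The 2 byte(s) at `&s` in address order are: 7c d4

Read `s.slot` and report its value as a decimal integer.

[0]=0x7c [1]=0xd4 (little-endian) → word 0xd47c
prio [0+:2] = (word>>0) & 0x3 = 0
cnt [2+:2] = (word>>2) & 0x3 = 3
chan [4+:6] = (word>>4) & 0x3f = 7
err [10+:2] = (word>>10) & 0x3 = 1
slot [12+:3] = (word>>12) & 0x7 = 5  ←
len [15+:1] = (word>>15) & 0x1 = 1

5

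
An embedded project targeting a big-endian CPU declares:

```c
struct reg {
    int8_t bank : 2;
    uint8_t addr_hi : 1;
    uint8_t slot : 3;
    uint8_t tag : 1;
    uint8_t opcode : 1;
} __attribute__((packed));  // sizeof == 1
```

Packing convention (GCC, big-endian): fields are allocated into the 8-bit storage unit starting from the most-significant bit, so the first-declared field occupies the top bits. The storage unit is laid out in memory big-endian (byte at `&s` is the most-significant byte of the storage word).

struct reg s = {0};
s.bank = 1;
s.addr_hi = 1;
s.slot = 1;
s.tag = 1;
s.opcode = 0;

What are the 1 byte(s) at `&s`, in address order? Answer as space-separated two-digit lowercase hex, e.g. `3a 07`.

66

bank (2b) val=1 bits=0x1 at bit 6: 0x40
addr_hi (1b) val=1 bits=0x1 at bit 5: 0x60
slot (3b) val=1 bits=0x1 at bit 2: 0x64
tag (1b) val=1 bits=0x1 at bit 1: 0x66
opcode (1b) val=0 bits=0x0 at bit 0: 0x66
word = 0x66 → big-endian bytes:
  [0]=0x66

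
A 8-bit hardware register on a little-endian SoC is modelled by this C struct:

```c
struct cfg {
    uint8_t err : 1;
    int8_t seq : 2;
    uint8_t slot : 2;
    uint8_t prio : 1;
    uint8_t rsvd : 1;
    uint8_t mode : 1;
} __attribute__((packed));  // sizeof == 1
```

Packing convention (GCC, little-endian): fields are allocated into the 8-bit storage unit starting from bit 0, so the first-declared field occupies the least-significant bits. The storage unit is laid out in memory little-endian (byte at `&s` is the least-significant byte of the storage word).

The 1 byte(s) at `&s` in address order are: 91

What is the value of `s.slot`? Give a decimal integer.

[0]=0x91 (little-endian) → word 0x91
err:1 @ bit 0 → (0x91>>0)&0x1 = 0x1
seq:2 @ bit 1 → (0x91>>1)&0x3 = 0x0
slot:2 @ bit 3 → (0x91>>3)&0x3 = 0x2  ←
prio:1 @ bit 5 → (0x91>>5)&0x1 = 0x0
rsvd:1 @ bit 6 → (0x91>>6)&0x1 = 0x0
mode:1 @ bit 7 → (0x91>>7)&0x1 = 0x1

2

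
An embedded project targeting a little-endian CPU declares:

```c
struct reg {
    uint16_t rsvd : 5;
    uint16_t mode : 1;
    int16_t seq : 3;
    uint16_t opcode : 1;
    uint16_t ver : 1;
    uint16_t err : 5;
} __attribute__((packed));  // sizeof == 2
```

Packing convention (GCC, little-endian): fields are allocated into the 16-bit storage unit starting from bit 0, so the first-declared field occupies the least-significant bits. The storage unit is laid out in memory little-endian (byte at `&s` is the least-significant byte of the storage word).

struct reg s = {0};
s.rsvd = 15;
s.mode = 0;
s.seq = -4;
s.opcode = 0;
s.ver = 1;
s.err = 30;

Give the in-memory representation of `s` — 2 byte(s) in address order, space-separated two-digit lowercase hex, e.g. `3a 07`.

rsvd:5 = 15 → 0xf << 0 → word 0x000f
mode:1 = 0 → 0x0 << 5 → word 0x000f
seq:3 = -4 → 0x4 << 6 → word 0x010f
opcode:1 = 0 → 0x0 << 9 → word 0x010f
ver:1 = 1 → 0x1 << 10 → word 0x050f
err:5 = 30 → 0x1e << 11 → word 0xf50f
word = 0xf50f → little-endian bytes:
  [0]=0x0f  [1]=0xf5

0f f5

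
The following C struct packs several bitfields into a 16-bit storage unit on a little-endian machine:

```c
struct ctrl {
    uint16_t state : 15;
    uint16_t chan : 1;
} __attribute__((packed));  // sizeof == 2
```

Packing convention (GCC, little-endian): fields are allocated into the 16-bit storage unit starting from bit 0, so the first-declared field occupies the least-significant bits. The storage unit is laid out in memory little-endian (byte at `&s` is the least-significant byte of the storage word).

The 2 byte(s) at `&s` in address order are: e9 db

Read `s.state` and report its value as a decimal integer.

[0]=0xe9 [1]=0xdb (little-endian) → word 0xdbe9
state [0+:15] = (word>>0) & 0x7fff = 23529  ←
chan [15+:1] = (word>>15) & 0x1 = 1

23529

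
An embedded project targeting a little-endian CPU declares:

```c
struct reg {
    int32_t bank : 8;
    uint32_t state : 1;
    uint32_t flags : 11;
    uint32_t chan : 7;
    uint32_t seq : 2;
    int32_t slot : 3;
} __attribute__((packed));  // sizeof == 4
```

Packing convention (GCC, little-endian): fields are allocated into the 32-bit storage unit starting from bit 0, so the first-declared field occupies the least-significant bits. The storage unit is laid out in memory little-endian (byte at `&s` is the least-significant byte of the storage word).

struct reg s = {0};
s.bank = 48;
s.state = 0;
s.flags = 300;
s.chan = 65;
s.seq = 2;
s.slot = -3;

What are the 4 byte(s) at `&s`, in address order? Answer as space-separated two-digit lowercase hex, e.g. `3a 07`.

30 58 12 b4

[0+:8] bank=48 & 0xff = 0x30; word=0x00000030
[8+:1] state=0 & 0x1 = 0x0; word=0x00000030
[9+:11] flags=300 & 0x7ff = 0x12c; word=0x00025830
[20+:7] chan=65 & 0x7f = 0x41; word=0x04125830
[27+:2] seq=2 & 0x3 = 0x2; word=0x14125830
[29+:3] slot=-3 & 0x7 = 0x5; word=0xb4125830
word = 0xb4125830 → little-endian bytes:
  [0]=0x30  [1]=0x58  [2]=0x12  [3]=0xb4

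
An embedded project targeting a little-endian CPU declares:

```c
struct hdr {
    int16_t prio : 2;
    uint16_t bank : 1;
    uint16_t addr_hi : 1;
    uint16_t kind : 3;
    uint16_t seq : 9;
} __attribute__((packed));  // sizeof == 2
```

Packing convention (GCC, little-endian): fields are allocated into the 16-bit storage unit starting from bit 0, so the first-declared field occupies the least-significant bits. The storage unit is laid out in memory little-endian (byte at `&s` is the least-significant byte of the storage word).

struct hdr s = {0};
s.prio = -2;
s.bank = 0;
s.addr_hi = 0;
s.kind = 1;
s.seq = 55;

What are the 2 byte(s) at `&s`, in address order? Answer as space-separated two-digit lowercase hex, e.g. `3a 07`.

92 1b

prio:2 = -2 → 0x2 << 0 → word 0x0002
bank:1 = 0 → 0x0 << 2 → word 0x0002
addr_hi:1 = 0 → 0x0 << 3 → word 0x0002
kind:3 = 1 → 0x1 << 4 → word 0x0012
seq:9 = 55 → 0x37 << 7 → word 0x1b92
word = 0x1b92 → little-endian bytes:
  [0]=0x92  [1]=0x1b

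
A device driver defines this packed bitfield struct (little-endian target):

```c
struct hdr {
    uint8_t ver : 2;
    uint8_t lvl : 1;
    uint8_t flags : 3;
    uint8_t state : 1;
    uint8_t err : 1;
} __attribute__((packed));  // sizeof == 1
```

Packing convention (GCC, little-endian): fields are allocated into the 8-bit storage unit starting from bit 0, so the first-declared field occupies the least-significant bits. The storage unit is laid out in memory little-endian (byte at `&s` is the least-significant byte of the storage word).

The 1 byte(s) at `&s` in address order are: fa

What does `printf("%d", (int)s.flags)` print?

[0]=0xfa (little-endian) → word 0xfa
ver [0+:2] = (word>>0) & 0x3 = 2
lvl [2+:1] = (word>>2) & 0x1 = 0
flags [3+:3] = (word>>3) & 0x7 = 7  ←
state [6+:1] = (word>>6) & 0x1 = 1
err [7+:1] = (word>>7) & 0x1 = 1

7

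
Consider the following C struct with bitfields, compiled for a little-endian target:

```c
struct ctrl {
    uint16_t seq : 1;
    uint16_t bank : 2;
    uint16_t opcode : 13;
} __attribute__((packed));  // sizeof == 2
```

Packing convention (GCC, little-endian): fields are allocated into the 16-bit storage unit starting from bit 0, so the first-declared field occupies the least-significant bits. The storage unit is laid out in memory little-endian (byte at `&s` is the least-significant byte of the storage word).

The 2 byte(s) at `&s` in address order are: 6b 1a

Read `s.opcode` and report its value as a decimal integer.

[0]=0x6b [1]=0x1a (little-endian) → word 0x1a6b
seq:1 @ bit 0 → (0x1a6b>>0)&0x1 = 0x1
bank:2 @ bit 1 → (0x1a6b>>1)&0x3 = 0x1
opcode:13 @ bit 3 → (0x1a6b>>3)&0x1fff = 0x34d  ←

845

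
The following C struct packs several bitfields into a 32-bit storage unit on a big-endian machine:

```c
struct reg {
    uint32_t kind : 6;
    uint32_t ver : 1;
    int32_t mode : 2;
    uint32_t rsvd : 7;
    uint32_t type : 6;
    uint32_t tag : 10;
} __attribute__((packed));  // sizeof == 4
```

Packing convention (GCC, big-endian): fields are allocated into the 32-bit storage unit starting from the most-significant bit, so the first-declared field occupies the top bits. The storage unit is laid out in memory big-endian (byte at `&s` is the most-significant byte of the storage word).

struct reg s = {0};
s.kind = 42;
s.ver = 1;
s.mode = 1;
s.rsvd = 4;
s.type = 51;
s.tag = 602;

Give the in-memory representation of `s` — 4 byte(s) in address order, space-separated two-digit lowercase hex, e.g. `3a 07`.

aa 84 ce 5a

kind:6 = 42 → 0x2a << 26 → word 0xa8000000
ver:1 = 1 → 0x1 << 25 → word 0xaa000000
mode:2 = 1 → 0x1 << 23 → word 0xaa800000
rsvd:7 = 4 → 0x4 << 16 → word 0xaa840000
type:6 = 51 → 0x33 << 10 → word 0xaa84cc00
tag:10 = 602 → 0x25a << 0 → word 0xaa84ce5a
word = 0xaa84ce5a → big-endian bytes:
  [0]=0xaa  [1]=0x84  [2]=0xce  [3]=0x5a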